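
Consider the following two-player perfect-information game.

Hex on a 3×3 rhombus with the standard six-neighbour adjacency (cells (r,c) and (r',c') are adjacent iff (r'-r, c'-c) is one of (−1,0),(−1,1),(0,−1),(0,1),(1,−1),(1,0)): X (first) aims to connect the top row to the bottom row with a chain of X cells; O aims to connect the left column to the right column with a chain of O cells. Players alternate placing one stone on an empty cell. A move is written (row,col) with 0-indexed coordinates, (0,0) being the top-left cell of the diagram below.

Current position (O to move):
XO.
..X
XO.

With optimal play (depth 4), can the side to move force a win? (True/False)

O winning at [XO./..X/XO.]: False

p1 O@[XO./..X/XO.]: (0,2)[XOO/..X/XO.]-1* (1,0)[XO./O.X/XO.]-1 (1,1)[XO./.OX/XO.]-1 (2,2)[XO./..X/XOO]-1
p2 X@[XOO/..X/XO.]: (1,0)[XOO/X.X/XO.]+1* (1,1)[XOO/.XX/XO.]-1 (2,2)[XOO/..X/XOX]-1
p3 O@[XOO/X.X/XO.] terminal -1; root [XO./..X/XO.] d4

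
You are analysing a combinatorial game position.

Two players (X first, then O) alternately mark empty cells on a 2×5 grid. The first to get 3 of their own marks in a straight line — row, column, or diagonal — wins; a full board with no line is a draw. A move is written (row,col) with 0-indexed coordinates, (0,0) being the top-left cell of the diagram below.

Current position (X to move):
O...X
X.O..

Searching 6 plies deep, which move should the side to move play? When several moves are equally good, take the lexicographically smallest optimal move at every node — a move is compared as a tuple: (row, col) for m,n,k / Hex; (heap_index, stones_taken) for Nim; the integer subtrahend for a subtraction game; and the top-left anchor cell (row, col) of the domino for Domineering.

[O...X/X.O..] X move#1: (0,1):-1/OX..X/X.O.., (0,2):+0/O.X.X/X.O..*, (0,3):-1/O..XX/X.O.., (1,1):+0/O...X/XXO.., (1,3):+0/O...X/X.OX., (1,4):+0/O...X/X.O.X
[O.X.X/X.O..] O move#2: (0,1):-1/OOX.X/X.O.., (0,3):+0/O.XOX/X.O..*, (1,1):-1/O.X.X/XOO.., (1,3):-1/O.X.X/X.OO., (1,4):-1/O.X.X/X.O.O
[O.XOX/X.O..] X move#3: (0,1):-1/OXXOX/X.O.., (1,1):+0/O.XOX/XXO..*, (1,3):+0/O.XOX/X.OX., (1,4):+0/O.XOX/X.O.X
[O.XOX/XXO..] O move#4: (0,1):+0/OOXOX/XXO..*, (1,3):+0/O.XOX/XXOO., (1,4):+0/O.XOX/XXO.O
[OOXOX/XXO..] X move#5: (1,3):+0/OOXOX/XXOX.*, (1,4):+0/OOXOX/XXO.X
[OOXOX/XXOX.] O move#6: (1,4):+0/OOXOX/XXOXO*
[OOXOX/XXOXO] end (terminal +0, X#7); searched O...X/X.O.. to 6

X's best at [O...X/X.O..]: (0,2)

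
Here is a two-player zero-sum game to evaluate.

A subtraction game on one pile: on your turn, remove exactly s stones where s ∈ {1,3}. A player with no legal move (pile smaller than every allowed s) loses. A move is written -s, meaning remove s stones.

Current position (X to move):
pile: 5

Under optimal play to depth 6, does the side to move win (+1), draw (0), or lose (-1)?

value(5, X) = +1

ply 1, X at 5 | -1=+1→4*; -3=+1→2
ply 2, O at 4 | -1=-1→3*; -3=-1→1
ply 3, X at 3 | -1=+1→2*; -3=+1→0
ply 4, O at 2 | -1=-1→1*
ply 5, X at 1 | -1=+1→0*
ply 6: 0 is terminal -1 (O); from 5 depth 6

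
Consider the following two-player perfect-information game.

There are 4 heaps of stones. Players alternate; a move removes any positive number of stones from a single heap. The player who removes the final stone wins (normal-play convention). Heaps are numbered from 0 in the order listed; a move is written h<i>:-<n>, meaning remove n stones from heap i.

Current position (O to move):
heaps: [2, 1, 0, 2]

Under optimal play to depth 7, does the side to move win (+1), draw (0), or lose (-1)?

p1 O@[(2,1,0,2)]: h0:-1[(1,1,0,2)]-1 h0:-2[(0,1,0,2)]-1 h1:-1[(2,0,0,2)]+1* h3:-1[(2,1,0,1)]-1 h3:-2[(2,1,0,0)]-1
p2 X@[(2,0,0,2)]: h0:-1[(1,0,0,2)]-1* h0:-2[(0,0,0,2)]-1 h3:-1[(2,0,0,1)]-1 h3:-2[(2,0,0,0)]-1
p3 O@[(1,0,0,2)]: h0:-1[(0,0,0,2)]-1 h3:-1[(1,0,0,1)]+1* h3:-2[(1,0,0,0)]-1
p4 X@[(1,0,0,1)]: h0:-1[(0,0,0,1)]-1* h3:-1[(1,0,0,0)]-1
p5 O@[(0,0,0,1)]: h3:-1[(0,0,0,0)]+1*
p6 X@[(0,0,0,0)] terminal -1; root [(2,1,0,2)] d7

value((2,1,0,2), O) = +1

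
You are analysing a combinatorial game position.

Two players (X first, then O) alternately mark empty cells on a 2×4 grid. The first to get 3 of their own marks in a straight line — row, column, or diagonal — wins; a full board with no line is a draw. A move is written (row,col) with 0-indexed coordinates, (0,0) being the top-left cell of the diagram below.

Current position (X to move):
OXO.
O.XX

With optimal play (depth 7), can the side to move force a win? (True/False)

[OXO./O.XX] X move#1: (0,3):+0/OXOX/O.XX, (1,1):+1/OXO./OXXX*
[OXO./OXXX] end (terminal -1, O#2); searched OXO./O.XX to 7

X winning at [OXO./O.XX]: True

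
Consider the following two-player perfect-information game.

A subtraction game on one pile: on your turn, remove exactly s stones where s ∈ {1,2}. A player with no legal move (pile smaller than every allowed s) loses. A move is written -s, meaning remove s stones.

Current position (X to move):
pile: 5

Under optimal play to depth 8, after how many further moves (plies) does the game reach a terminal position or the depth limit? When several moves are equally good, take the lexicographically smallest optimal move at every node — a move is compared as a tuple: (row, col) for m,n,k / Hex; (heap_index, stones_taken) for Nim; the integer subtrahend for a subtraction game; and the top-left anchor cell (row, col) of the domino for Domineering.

PV length from [5]: 3 plies

[5] X move#1: -1:-1/4, -2:+1/3*
[3] O move#2: -1:-1/2*, -2:-1/1
[2] X move#3: -1:-1/1, -2:+1/0*
[0] end (terminal -1, O#4); searched 5 to 8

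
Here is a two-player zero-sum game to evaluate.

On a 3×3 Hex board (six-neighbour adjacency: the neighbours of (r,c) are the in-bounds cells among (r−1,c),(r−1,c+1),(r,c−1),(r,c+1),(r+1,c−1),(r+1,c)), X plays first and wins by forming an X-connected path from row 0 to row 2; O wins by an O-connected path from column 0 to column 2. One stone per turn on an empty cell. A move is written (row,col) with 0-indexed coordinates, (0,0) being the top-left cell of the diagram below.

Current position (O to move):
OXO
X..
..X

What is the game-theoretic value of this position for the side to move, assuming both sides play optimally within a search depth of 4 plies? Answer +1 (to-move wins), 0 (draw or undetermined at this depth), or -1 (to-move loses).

value(OXO/X../..X, O) = -1

[OXO/X../..X] O move#1: (1,1):-1/OXO/XO./..X*, (1,2):-1/OXO/X.O/..X, (2,0):-1/OXO/X../O.X, (2,1):-1/OXO/X../.OX
[OXO/XO./..X] X move#2: (1,2):-1/OXO/XOX/..X, (2,0):+1/OXO/XO./X.X*, (2,1):-1/OXO/XO./.XX
[OXO/XO./X.X] end (terminal -1, O#3); searched OXO/X../..X to 4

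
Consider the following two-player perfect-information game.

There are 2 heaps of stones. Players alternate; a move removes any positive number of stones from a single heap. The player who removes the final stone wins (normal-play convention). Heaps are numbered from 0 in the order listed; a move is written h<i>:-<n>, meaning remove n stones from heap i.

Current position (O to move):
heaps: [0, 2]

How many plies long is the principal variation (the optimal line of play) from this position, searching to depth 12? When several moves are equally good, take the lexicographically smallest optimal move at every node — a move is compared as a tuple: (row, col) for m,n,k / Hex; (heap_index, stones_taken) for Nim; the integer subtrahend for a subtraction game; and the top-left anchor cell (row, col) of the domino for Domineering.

ply 1, O at (0,2) | h1:-1=-1→(0,1); h1:-2=+1→(0,0)*
ply 2: (0,0) is terminal -1 (X); from (0,2) depth 12

PV length from [(0,2)]: 1 ply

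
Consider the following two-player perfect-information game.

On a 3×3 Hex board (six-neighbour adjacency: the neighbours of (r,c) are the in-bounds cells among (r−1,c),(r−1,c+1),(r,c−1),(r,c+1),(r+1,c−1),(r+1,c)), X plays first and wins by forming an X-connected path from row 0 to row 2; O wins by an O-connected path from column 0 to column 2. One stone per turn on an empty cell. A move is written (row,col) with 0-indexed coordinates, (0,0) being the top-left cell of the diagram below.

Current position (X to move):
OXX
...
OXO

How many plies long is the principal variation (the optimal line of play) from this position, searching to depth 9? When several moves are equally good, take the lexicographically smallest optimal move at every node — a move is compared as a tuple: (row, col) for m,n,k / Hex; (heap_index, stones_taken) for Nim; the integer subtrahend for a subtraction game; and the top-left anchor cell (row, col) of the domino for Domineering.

p1 X@[OXX/.../OXO]: (1,0)[OXX/X../OXO]+1* (1,1)[OXX/.X./OXO]+1 (1,2)[OXX/..X/OXO]+1
p2 O@[OXX/X../OXO]: (1,1)[OXX/XO./OXO]-1* (1,2)[OXX/X.O/OXO]-1
p3 X@[OXX/XO./OXO]: (1,2)[OXX/XOX/OXO]+1*
p4 O@[OXX/XOX/OXO] terminal -1; root [OXX/.../OXO] d9

PV length from [OXX/.../OXO]: 3 plies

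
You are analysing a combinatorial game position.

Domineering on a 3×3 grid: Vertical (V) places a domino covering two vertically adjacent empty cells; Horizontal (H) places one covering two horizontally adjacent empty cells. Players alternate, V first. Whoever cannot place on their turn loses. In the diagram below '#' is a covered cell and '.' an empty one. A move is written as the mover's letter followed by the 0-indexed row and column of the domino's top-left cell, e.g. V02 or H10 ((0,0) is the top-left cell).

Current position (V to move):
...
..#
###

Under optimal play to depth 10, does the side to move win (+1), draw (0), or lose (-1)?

ply 1, V at .../..#/### | V00=-1→#../#.#/###; V01=+1→.#./.##/###*
ply 2: .#./.##/### is terminal -1 (H); from .../..#/### depth 10

value(.../..#/###, V) = +1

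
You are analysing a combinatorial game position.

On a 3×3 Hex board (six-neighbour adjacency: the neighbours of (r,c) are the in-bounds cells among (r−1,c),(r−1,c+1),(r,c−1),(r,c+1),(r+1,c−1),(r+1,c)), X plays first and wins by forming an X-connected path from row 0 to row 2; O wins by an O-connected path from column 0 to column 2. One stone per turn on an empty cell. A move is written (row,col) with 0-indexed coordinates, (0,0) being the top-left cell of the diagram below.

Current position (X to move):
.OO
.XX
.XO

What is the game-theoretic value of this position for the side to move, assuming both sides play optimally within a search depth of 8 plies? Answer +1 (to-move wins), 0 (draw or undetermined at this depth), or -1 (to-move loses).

value(.OO/.XX/.XO, X) = -1

[.OO/.XX/.XO] X move#1: (0,0):-1/XOO/.XX/.XO*, (1,0):-1/.OO/XXX/.XO, (2,0):-1/.OO/.XX/XXO
[XOO/.XX/.XO] O move#2: (1,0):+1/XOO/OXX/.XO*, (2,0):-1/XOO/.XX/OXO
[XOO/OXX/.XO] end (terminal -1, X#3); searched .OO/.XX/.XO to 8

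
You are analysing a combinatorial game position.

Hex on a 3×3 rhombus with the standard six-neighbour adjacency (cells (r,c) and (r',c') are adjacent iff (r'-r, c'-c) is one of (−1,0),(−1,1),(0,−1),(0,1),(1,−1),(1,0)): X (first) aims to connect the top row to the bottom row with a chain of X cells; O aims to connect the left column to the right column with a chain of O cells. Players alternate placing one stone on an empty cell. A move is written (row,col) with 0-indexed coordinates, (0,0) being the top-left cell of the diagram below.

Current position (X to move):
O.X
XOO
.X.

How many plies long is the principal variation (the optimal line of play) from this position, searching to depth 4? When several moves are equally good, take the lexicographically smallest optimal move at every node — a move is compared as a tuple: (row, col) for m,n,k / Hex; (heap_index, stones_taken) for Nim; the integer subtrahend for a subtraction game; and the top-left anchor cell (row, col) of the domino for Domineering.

PV length from [O.X/XOO/.X.]: 2 plies

ply 1, X at O.X/XOO/.X. | (0,1)=-1→OXX/XOO/.X.*; (2,0)=-1→O.X/XOO/XX.; (2,2)=-1→O.X/XOO/.XX
ply 2, O at OXX/XOO/.X. | (2,0)=+1→OXX/XOO/OX.*; (2,2)=-1→OXX/XOO/.XO
ply 3: OXX/XOO/OX. is terminal -1 (X); from O.X/XOO/.X. depth 4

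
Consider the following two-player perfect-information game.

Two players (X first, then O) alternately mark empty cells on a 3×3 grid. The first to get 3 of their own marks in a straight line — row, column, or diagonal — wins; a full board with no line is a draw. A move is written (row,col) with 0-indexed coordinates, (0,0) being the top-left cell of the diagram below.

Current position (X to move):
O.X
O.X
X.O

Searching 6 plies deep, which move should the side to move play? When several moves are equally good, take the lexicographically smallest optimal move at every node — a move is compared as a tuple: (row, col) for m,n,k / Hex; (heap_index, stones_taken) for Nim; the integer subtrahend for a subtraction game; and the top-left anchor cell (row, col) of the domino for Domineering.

X's best at [O.X/O.X/X.O]: (1,1)

p1 X@[O.X/O.X/X.O]: (0,1)[OXX/O.X/X.O]-1 (1,1)[O.X/OXX/X.O]+1* (2,1)[O.X/O.X/XXO]-1
p2 O@[O.X/OXX/X.O] terminal -1; root [O.X/O.X/X.O] d6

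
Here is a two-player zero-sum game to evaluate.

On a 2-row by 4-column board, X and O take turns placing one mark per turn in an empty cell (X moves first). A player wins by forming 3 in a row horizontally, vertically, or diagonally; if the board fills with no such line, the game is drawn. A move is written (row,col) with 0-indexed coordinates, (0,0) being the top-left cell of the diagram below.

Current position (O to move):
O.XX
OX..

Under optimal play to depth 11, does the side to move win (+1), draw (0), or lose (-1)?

value(O.XX/OX.., O) = 0

ply 1, O at O.XX/OX.. | (0,1)=+0→OOXX/OX..*; (1,2)=-1→O.XX/OXO.; (1,3)=-1→O.XX/OX.O
ply 2, X at OOXX/OX.. | (1,2)=+0→OOXX/OXX.*; (1,3)=+0→OOXX/OX.X
ply 3, O at OOXX/OXX. | (1,3)=+0→OOXX/OXXO*
ply 4: OOXX/OXXO is terminal +0 (X); from O.XX/OX.. depth 11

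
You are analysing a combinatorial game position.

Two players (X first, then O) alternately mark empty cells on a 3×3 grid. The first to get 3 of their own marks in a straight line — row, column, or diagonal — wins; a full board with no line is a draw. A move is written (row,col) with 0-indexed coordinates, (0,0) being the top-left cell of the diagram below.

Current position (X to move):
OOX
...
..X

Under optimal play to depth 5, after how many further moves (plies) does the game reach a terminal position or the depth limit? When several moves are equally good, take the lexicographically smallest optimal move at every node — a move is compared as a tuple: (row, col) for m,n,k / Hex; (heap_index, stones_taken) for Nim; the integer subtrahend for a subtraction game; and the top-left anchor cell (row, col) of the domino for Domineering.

PV length from [OOX/.../..X]: 3 plies

[OOX/.../..X] X move#1: (1,0):+1/OOX/X../..X*, (1,1):+1/OOX/.X./..X, (1,2):+1/OOX/..X/..X, (2,0):+1/OOX/.../X.X, (2,1):+1/OOX/.../.XX
[OOX/X../..X] O move#2: (1,1):-1/OOX/XO./..X*, (1,2):-1/OOX/X.O/..X, (2,0):-1/OOX/X../O.X, (2,1):-1/OOX/X../.OX
[OOX/XO./..X] X move#3: (1,2):+1/OOX/XOX/..X*, (2,0):-1/OOX/XO./X.X, (2,1):+1/OOX/XO./.XX
[OOX/XOX/..X] end (terminal -1, O#4); searched OOX/.../..X to 5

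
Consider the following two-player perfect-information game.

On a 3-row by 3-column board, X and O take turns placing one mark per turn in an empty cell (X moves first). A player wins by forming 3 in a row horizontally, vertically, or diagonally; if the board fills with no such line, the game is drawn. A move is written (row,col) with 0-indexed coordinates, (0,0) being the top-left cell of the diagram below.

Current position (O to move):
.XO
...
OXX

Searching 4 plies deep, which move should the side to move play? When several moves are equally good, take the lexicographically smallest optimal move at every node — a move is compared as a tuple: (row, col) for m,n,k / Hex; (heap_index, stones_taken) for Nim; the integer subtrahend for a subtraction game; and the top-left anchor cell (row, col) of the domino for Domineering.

[.XO/.../OXX] O move#1: (0,0):-1/OXO/.../OXX, (1,0):-1/.XO/O../OXX, (1,1):+1/.XO/.O./OXX*, (1,2):-1/.XO/..O/OXX
[.XO/.O./OXX] end (terminal -1, X#2); searched .XO/.../OXX to 4

O's best at [.XO/.../OXX]: (1,1)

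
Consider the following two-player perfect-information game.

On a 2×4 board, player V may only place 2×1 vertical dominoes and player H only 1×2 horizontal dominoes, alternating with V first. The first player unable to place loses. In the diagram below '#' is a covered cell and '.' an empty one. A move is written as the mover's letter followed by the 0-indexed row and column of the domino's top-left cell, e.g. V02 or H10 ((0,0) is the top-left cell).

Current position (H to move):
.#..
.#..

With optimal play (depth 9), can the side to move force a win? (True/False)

H winning at [.#../.#..]: True

ply 1, H at .#../.#.. | H02=+1→.###/.#..*; H12=+1→.#../.###
ply 2, V at .###/.#.. | V00=-1→####/##..*
ply 3, H at ####/##.. | H12=+1→####/####*
ply 4: ####/#### is terminal -1 (V); from .#../.#.. depth 9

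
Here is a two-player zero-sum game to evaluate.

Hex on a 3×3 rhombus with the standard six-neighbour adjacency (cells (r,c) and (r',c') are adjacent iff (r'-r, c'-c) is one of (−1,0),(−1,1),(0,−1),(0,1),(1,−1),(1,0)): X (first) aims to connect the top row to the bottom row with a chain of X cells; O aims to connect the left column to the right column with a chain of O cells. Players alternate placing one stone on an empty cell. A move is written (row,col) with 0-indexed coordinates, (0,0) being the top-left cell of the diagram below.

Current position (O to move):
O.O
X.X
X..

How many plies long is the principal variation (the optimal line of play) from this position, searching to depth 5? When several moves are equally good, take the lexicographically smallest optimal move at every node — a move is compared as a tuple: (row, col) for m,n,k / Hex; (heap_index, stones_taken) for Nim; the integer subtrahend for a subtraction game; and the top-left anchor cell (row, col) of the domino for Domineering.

p1 O@[O.O/X.X/X..]: (0,1)[OOO/X.X/X..]+1* (1,1)[O.O/XOX/X..]-1 (2,1)[O.O/X.X/XO.]-1 (2,2)[O.O/X.X/X.O]-1
p2 X@[OOO/X.X/X..] terminal -1; root [O.O/X.X/X..] d5

PV length from [O.O/X.X/X..]: 1 ply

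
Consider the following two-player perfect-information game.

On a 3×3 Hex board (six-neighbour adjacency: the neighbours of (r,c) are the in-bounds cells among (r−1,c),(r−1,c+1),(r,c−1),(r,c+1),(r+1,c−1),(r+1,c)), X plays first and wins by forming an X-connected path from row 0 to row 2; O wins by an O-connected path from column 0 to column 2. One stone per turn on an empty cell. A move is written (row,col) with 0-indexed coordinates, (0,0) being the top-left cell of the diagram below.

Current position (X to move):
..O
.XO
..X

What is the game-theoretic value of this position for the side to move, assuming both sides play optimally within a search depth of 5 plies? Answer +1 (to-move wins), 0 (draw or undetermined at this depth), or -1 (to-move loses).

value(..O/.XO/..X, X) = +1

[..O/.XO/..X] X move#1: (0,0):+1/X.O/.XO/..X*, (0,1):+1/.XO/.XO/..X, (1,0):+1/..O/XXO/..X, (2,0):-1/..O/.XO/X.X, (2,1):-1/..O/.XO/.XX
[X.O/.XO/..X] O move#2: (0,1):-1/XOO/.XO/..X*, (1,0):-1/X.O/OXO/..X, (2,0):-1/X.O/.XO/O.X, (2,1):-1/X.O/.XO/.OX
[XOO/.XO/..X] X move#3: (1,0):+1/XOO/XXO/..X*, (2,0):-1/XOO/.XO/X.X, (2,1):-1/XOO/.XO/.XX
[XOO/XXO/..X] O move#4: (2,0):-1/XOO/XXO/O.X*, (2,1):-1/XOO/XXO/.OX
[XOO/XXO/O.X] X move#5: (2,1):+1/XOO/XXO/OXX*
[XOO/XXO/OXX] end (terminal -1, O#6); searched ..O/.XO/..X to 5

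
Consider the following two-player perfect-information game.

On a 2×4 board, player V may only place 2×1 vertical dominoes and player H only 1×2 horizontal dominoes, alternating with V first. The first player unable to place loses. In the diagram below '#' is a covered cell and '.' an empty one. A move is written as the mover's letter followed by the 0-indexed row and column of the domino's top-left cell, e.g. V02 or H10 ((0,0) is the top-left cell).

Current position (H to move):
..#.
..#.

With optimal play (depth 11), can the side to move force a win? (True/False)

H winning at [..#./..#.]: True

p1 H@[..#./..#.]: H00[###./..#.]+1* H10[..#./###.]+1
p2 V@[###./..#.]: V03[####/..##]-1*
p3 H@[####/..##]: H10[####/####]+1*
p4 V@[####/####] terminal -1; root [..#./..#.] d11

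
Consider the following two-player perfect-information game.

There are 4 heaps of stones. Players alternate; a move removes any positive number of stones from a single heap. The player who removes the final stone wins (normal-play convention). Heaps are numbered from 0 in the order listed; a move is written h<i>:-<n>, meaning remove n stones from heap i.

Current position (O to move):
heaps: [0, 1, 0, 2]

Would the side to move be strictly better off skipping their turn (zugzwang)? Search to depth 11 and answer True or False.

ply 1, O at (0,1,0,2) | h1:-1=-1→(0,0,0,2); h3:-1=+1→(0,1,0,1)*; h3:-2=-1→(0,1,0,0)
ply 2, X at (0,1,0,1) | h1:-1=-1→(0,0,0,1)*; h3:-1=-1→(0,1,0,0)
ply 3, O at (0,0,0,1) | h3:-1=+1→(0,0,0,0)*
ply 4: (0,0,0,0) is terminal -1 (X); from (0,1,0,2) depth 11
pass branch (X moves first from the same position):
  | ply 1, X at (0,1,0,2) | h1:-1=-1→(0,0,0,2); h3:-1=+1→(0,1,0,1)*; h3:-2=-1→(0,1,0,0)
  | ply 2, O at (0,1,0,1) | h1:-1=-1→(0,0,0,1)*; h3:-1=-1→(0,1,0,0)
  | ply 3, X at (0,0,0,1) | h3:-1=+1→(0,0,0,0)*
  | ply 4: (0,0,0,0) is terminal -1 (O); from (0,1,0,2) depth 11
O moving scores +1; O passing scores -1

zugzwang((0,1,0,2), O) = False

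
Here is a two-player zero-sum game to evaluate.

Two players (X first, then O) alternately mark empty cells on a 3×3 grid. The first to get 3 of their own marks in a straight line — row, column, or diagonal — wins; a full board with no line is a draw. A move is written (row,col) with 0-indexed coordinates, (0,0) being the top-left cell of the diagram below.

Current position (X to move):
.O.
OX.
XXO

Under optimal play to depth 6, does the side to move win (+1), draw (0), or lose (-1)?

[.O./OX./XXO] X move#1: (0,0):+0/XO./OX./XXO, (0,2):+1/.OX/OX./XXO*, (1,2):+0/.O./OXX/XXO
[.OX/OX./XXO] end (terminal -1, O#2); searched .O./OX./XXO to 6

value(.O./OX./XXO, X) = +1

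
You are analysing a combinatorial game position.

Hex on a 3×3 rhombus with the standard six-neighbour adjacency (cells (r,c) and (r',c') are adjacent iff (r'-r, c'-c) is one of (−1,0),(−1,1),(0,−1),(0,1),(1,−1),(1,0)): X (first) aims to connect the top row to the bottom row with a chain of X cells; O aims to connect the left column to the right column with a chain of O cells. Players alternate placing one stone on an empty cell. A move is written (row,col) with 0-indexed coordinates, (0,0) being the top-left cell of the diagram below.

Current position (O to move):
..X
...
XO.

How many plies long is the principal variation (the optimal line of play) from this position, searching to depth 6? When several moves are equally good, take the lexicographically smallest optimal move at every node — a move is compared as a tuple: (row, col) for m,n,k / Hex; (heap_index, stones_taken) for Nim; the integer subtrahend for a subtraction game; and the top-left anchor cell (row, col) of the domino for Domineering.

[..X/.../XO.] O move#1: (0,0):-1/O.X/.../XO.*, (0,1):-1/.OX/.../XO., (1,0):-1/..X/O../XO., (1,1):-1/..X/.O./XO., (1,2):-1/..X/..O/XO., (2,2):-1/..X/.../XOO
[O.X/.../XO.] X move#2: (0,1):+1/OXX/.../XO.*, (1,0):+1/O.X/X../XO., (1,1):+1/O.X/.X./XO., (1,2):+1/O.X/..X/XO., (2,2):+1/O.X/.../XOX
[OXX/.../XO.] O move#3: (1,0):-1/OXX/O../XO.*, (1,1):-1/OXX/.O./XO., (1,2):-1/OXX/..O/XO., (2,2):-1/OXX/.../XOO
[OXX/O../XO.] X move#4: (1,1):+1/OXX/OX./XO.*, (1,2):+1/OXX/O.X/XO., (2,2):+1/OXX/O../XOX
[OXX/OX./XO.] end (terminal -1, O#5); searched ..X/.../XO. to 6

PV length from [..X/.../XO.]: 4 plies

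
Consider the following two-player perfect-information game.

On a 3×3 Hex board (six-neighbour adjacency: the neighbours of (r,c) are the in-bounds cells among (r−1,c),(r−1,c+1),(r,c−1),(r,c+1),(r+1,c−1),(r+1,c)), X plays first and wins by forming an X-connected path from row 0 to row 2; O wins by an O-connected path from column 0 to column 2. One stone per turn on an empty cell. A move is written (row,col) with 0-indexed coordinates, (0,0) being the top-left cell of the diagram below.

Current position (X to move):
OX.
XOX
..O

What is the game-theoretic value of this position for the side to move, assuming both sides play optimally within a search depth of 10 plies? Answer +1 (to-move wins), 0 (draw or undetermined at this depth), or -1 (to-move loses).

value(OX./XOX/..O, X) = +1

[OX./XOX/..O] X move#1: (0,2):+1/OXX/XOX/..O*, (2,0):+1/OX./XOX/X.O, (2,1):+1/OX./XOX/.XO
[OXX/XOX/..O] O move#2: (2,0):-1/OXX/XOX/O.O*, (2,1):-1/OXX/XOX/.OO
[OXX/XOX/O.O] X move#3: (2,1):+1/OXX/XOX/OXO*
[OXX/XOX/OXO] end (terminal -1, O#4); searched OX./XOX/..O to 10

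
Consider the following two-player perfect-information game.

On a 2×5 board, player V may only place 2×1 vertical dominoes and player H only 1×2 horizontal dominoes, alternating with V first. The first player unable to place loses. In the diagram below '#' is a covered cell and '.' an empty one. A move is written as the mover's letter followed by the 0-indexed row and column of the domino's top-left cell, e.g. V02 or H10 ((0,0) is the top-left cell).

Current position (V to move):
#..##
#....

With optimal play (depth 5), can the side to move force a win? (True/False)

p1 V@[#..##/#....]: V01[##.##/##...]-1 V02[#.###/#.#..]+1*
p2 H@[#.###/#.#..]: H13[#.###/#.###]-1*
p3 V@[#.###/#.###]: V01[#####/#####]+1*
p4 H@[#####/#####] terminal -1; root [#..##/#....] d5

V winning at [#..##/#....]: True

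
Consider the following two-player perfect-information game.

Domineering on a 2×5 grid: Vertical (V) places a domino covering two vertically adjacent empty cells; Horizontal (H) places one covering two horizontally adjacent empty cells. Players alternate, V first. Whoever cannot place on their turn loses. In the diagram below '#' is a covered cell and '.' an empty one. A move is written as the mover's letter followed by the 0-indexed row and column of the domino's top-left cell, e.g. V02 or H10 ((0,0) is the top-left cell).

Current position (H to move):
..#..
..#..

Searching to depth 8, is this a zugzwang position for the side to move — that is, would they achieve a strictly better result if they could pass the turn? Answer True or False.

zugzwang(..#../..#.., H) = True

[..#../..#..] H move#1: H00:-1/###../..#..*, H03:-1/..###/..#.., H10:-1/..#../###.., H13:-1/..#../..###
[###../..#..] V move#2: V03:+1/####./..##.*, V04:+1/###.#/..#.#
[####./..##.] H move#3: H10:-1/####./####.*
[####./####.] V move#4: V04:+1/#####/#####*
[#####/#####] end (terminal -1, H#5); searched ..#../..#.. to 8
suppose H passes — search the same position with V to move:
pass> [..#../..#..] V move#1: V00:-1/#.#../#.#..*, V01:-1/.##../.##.., V03:-1/..##./..##., V04:-1/..#.#/..#.#
pass> [#.#../#.#..] H move#2: H03:+1/#.###/#.#..*, H13:+1/#.#../#.###
pass> [#.###/#.#..] V move#3: V01:-1/#####/###..*
pass> [#####/###..] H move#4: H13:+1/#####/#####*
pass> [#####/#####] end (terminal -1, V#5); searched ..#../..#.. to 8
for H: play -1, pass +1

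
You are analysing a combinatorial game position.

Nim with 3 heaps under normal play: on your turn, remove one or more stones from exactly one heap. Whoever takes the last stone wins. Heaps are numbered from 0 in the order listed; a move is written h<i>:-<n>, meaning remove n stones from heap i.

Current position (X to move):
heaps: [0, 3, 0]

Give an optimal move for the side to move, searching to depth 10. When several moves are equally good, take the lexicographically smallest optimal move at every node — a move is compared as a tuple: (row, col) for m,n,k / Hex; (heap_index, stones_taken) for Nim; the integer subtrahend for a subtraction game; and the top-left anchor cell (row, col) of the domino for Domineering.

X's best at [(0,3,0)]: h1:-3

ply 1, X at (0,3,0) | h1:-1=-1→(0,2,0); h1:-2=-1→(0,1,0); h1:-3=+1→(0,0,0)*
ply 2: (0,0,0) is terminal -1 (O); from (0,3,0) depth 10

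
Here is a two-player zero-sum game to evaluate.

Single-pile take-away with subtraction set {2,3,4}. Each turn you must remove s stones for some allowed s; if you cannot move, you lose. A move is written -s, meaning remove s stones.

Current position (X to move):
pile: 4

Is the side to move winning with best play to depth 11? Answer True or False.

X winning at [4]: True

p1 X@[4]: -2[2]-1 -3[1]+1* -4[0]+1
p2 O@[1] terminal -1; root [4] d11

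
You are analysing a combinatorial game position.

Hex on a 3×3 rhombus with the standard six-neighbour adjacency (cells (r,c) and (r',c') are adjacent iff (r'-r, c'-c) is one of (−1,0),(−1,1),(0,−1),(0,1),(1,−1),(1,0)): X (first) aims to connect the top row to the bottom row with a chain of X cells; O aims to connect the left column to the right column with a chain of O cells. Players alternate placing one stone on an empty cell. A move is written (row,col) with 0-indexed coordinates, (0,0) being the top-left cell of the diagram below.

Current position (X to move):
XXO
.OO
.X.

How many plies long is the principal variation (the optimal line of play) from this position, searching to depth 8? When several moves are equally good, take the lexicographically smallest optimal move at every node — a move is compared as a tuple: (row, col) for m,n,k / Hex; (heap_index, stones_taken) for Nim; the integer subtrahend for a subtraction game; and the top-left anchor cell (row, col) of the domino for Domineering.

PV length from [XXO/.OO/.X.]: 2 plies

p1 X@[XXO/.OO/.X.]: (1,0)[XXO/XOO/.X.]-1* (2,0)[XXO/.OO/XX.]-1 (2,2)[XXO/.OO/.XX]-1
p2 O@[XXO/XOO/.X.]: (2,0)[XXO/XOO/OX.]+1* (2,2)[XXO/XOO/.XO]-1
p3 X@[XXO/XOO/OX.] terminal -1; root [XXO/.OO/.X.] d8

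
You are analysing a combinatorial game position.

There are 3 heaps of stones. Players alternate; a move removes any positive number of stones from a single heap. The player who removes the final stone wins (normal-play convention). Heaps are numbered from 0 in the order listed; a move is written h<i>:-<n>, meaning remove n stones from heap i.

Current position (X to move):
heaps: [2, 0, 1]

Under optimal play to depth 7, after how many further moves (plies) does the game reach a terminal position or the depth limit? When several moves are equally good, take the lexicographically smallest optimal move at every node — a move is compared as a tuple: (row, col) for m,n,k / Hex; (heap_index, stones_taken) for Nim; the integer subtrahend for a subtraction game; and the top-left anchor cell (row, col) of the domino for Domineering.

PV length from [(2,0,1)]: 3 plies

ply 1, X at (2,0,1) | h0:-1=+1→(1,0,1)*; h0:-2=-1→(0,0,1); h2:-1=-1→(2,0,0)
ply 2, O at (1,0,1) | h0:-1=-1→(0,0,1)*; h2:-1=-1→(1,0,0)
ply 3, X at (0,0,1) | h2:-1=+1→(0,0,0)*
ply 4: (0,0,0) is terminal -1 (O); from (2,0,1) depth 7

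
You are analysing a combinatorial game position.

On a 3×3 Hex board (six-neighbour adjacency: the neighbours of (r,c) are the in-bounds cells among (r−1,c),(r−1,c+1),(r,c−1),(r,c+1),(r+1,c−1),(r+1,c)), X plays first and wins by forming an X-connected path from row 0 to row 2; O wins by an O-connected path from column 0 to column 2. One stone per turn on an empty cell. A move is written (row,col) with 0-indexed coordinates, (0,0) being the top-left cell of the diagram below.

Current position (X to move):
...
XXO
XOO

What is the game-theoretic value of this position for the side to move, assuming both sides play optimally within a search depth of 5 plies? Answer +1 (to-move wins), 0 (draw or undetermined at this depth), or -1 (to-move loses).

value(.../XXO/XOO, X) = +1

ply 1, X at .../XXO/XOO | (0,0)=+1→X../XXO/XOO*; (0,1)=+1→.X./XXO/XOO; (0,2)=+1→..X/XXO/XOO
ply 2: X../XXO/XOO is terminal -1 (O); from .../XXO/XOO depth 5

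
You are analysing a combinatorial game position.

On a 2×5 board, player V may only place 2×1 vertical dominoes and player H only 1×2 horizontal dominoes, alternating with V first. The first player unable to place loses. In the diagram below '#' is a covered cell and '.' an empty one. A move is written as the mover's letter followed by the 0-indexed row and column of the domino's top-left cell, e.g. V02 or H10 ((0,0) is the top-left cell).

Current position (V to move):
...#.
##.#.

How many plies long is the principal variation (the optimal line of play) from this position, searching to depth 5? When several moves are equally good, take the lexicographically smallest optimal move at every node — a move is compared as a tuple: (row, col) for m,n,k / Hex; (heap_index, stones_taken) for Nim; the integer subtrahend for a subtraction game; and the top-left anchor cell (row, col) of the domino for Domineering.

PV length from [...#./##.#.]: 3 plies

[...#./##.#.] V move#1: V02:+1/..##./####.*, V04:-1/...##/##.##
[..##./####.] H move#2: H00:-1/####./####.*
[####./####.] V move#3: V04:+1/#####/#####*
[#####/#####] end (terminal -1, H#4); searched ...#./##.#. to 5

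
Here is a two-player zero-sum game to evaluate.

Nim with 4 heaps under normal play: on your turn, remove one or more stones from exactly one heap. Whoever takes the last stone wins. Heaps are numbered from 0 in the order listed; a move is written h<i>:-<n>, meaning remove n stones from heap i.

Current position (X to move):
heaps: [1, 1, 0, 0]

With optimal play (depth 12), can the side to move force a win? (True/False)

X winning at [(1,1,0,0)]: False

[(1,1,0,0)] X move#1: h0:-1:-1/(0,1,0,0)*, h1:-1:-1/(1,0,0,0)
[(0,1,0,0)] O move#2: h1:-1:+1/(0,0,0,0)*
[(0,0,0,0)] end (terminal -1, X#3); searched (1,1,0,0) to 12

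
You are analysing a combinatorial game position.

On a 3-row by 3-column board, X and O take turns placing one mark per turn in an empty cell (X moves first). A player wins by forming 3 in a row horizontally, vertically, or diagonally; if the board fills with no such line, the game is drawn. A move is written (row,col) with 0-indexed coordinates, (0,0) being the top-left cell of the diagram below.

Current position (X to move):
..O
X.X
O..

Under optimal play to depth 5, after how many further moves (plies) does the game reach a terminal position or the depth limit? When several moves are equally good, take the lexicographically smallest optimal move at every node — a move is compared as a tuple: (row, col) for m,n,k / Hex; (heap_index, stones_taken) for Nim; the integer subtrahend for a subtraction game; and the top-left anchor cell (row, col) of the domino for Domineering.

PV length from [..O/X.X/O..]: 1 ply

[..O/X.X/O..] X move#1: (0,0):-1/X.O/X.X/O.., (0,1):-1/.XO/X.X/O.., (1,1):+1/..O/XXX/O..*, (2,1):-1/..O/X.X/OX., (2,2):-1/..O/X.X/O.X
[..O/XXX/O..] end (terminal -1, O#2); searched ..O/X.X/O.. to 5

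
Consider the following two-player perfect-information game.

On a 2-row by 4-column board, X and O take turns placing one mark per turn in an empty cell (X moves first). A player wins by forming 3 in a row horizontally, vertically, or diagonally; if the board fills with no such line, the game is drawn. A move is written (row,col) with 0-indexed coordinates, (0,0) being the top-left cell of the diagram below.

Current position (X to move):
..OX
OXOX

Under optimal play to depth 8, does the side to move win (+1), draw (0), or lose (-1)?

value(..OX/OXOX, X) = 0

ply 1, X at ..OX/OXOX | (0,0)=+0→X.OX/OXOX*; (0,1)=+0→.XOX/OXOX
ply 2, O at X.OX/OXOX | (0,1)=+0→XOOX/OXOX*
ply 3: XOOX/OXOX is terminal +0 (X); from ..OX/OXOX depth 8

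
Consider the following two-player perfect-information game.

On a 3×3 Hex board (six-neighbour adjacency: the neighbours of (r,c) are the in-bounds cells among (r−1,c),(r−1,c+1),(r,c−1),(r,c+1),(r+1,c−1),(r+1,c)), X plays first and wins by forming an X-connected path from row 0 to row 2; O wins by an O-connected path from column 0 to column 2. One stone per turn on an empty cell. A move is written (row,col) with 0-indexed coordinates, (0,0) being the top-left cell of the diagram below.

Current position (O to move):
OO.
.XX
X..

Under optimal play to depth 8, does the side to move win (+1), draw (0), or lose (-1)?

[OO./.XX/X..] O move#1: (0,2):+1/OOO/.XX/X..*, (1,0):-1/OO./OXX/X.., (2,1):-1/OO./.XX/XO., (2,2):-1/OO./.XX/X.O
[OOO/.XX/X..] end (terminal -1, X#2); searched OO./.XX/X.. to 8

value(OO./.XX/X.., O) = +1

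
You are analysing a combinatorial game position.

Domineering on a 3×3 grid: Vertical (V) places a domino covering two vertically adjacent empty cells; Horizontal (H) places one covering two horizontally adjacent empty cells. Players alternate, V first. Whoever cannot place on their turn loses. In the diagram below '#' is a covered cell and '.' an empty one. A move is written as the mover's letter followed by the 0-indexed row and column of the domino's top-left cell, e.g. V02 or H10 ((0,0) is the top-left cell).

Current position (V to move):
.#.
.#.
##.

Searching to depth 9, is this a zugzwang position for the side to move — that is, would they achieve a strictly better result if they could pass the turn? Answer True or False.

ply 1, V at .#./.#./##. | V00=+1→##./##./##.*; V02=+1→.##/.##/##.; V12=+1→.#./.##/###
ply 2: ##./##./##. is terminal -1 (H); from .#./.#./##. depth 9
if V skipped the turn, H would face:
~ ply 1: .#./.#./##. is terminal -1 (H); from .#./.#./##. depth 9
compare (V): move=+1 vs pass=+1

zugzwang(.#./.#./##., V) = False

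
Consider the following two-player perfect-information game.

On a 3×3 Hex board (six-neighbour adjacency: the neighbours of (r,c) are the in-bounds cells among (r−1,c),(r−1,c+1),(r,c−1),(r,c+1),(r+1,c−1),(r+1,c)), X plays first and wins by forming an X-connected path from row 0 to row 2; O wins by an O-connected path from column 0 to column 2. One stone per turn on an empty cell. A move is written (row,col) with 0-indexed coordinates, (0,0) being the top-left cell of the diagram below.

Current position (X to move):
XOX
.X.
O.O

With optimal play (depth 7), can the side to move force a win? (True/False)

ply 1, X at XOX/.X./O.O | (1,0)=-1→XOX/XX./O.O; (1,2)=-1→XOX/.XX/O.O; (2,1)=+1→XOX/.X./OXO*
ply 2: XOX/.X./OXO is terminal -1 (O); from XOX/.X./O.O depth 7

X winning at [XOX/.X./O.O]: True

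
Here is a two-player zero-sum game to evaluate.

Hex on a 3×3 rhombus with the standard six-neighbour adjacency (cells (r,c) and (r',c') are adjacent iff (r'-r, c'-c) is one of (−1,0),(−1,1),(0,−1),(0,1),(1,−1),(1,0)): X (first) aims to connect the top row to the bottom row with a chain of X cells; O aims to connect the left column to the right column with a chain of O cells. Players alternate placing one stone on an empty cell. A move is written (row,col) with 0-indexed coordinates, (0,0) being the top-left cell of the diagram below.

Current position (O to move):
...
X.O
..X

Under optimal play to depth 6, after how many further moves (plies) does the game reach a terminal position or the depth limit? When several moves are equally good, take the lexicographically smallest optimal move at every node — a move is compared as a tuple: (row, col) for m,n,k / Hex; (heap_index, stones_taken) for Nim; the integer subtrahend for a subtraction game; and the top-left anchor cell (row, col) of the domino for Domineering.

[.../X.O/..X] O move#1: (0,0):-1/O../X.O/..X, (0,1):-1/.O./X.O/..X, (0,2):-1/..O/X.O/..X, (1,1):-1/.../XOO/..X, (2,0):+1/.../X.O/O.X*, (2,1):-1/.../X.O/.OX
[.../X.O/O.X] X move#2: (0,0):-1/X../X.O/O.X*, (0,1):-1/.X./X.O/O.X, (0,2):-1/..X/X.O/O.X, (1,1):-1/.../XXO/O.X, (2,1):-1/.../X.O/OXX
[X../X.O/O.X] O move#3: (0,1):+1/XO./X.O/O.X*, (0,2):+1/X.O/X.O/O.X, (1,1):+1/X../XOO/O.X, (2,1):+1/X../X.O/OOX
[XO./X.O/O.X] X move#4: (0,2):-1/XOX/X.O/O.X*, (1,1):-1/XO./XXO/O.X, (2,1):-1/XO./X.O/OXX
[XOX/X.O/O.X] O move#5: (1,1):+1/XOX/XOO/O.X*, (2,1):+1/XOX/X.O/OOX
[XOX/XOO/O.X] end (terminal -1, X#6); searched .../X.O/..X to 6

PV length from [.../X.O/..X]: 5 plies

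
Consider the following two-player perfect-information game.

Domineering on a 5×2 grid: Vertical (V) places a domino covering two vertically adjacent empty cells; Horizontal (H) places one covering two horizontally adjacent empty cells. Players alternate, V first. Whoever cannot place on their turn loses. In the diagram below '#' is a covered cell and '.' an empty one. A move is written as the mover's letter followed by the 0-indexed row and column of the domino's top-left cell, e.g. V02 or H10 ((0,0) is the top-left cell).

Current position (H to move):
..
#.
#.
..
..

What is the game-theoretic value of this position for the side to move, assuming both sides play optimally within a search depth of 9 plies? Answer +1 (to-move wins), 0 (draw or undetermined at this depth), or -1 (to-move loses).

value(../#./#./../.., H) = +1

p1 H@[../#./#./../..]: H00[##/#./#./../..]-1 H30[../#./#./##/..]+1* H40[../#./#./../##]+1
p2 V@[../#./#./##/..]: V01[.#/##/#./##/..]-1* V11[../##/##/##/..]-1
p3 H@[.#/##/#./##/..]: H40[.#/##/#./##/##]+1*
p4 V@[.#/##/#./##/##] terminal -1; root [../#./#./../..] d9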